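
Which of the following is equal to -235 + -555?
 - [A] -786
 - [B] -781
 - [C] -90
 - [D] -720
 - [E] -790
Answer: E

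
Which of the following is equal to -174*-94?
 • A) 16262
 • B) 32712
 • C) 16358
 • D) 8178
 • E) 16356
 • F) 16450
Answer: E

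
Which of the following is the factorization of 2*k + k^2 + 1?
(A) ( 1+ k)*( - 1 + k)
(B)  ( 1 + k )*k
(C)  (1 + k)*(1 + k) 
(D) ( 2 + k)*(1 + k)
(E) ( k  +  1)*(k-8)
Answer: C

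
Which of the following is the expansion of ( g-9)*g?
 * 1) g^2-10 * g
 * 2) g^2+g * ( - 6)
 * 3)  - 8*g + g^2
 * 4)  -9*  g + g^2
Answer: 4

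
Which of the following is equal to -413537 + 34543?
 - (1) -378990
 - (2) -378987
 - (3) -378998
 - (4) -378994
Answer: 4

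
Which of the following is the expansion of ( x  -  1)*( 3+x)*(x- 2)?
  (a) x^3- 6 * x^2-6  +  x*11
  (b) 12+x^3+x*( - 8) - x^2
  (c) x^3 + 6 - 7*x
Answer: c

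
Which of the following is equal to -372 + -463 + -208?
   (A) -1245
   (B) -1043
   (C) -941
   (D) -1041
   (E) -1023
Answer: B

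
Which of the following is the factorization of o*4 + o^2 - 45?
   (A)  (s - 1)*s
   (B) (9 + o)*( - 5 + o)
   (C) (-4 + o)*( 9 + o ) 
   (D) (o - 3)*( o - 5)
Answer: B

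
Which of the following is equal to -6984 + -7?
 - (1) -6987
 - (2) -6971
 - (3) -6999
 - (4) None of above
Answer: 4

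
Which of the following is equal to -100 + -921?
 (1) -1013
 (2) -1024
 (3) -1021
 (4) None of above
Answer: 3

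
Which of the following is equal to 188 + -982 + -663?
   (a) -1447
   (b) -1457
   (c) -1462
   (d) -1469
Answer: b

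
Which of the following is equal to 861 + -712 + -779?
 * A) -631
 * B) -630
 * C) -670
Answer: B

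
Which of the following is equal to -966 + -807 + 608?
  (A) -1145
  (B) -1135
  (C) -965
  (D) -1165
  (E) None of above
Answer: D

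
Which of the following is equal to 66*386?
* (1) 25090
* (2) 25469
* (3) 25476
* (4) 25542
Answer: 3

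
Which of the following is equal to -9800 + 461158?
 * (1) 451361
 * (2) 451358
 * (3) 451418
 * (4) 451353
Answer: 2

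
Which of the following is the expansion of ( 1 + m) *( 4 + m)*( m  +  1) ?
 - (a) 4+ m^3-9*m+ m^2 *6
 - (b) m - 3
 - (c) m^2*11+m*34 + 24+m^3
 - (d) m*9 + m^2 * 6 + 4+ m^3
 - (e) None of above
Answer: d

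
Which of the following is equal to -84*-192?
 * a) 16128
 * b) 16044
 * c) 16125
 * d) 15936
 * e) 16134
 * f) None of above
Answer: a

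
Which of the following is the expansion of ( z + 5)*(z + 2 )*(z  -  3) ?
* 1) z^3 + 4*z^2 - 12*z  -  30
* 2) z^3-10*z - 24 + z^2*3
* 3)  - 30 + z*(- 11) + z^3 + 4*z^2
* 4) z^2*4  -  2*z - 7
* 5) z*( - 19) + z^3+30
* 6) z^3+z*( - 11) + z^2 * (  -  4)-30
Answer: 3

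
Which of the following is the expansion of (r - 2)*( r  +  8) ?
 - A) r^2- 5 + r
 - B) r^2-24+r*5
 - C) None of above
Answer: C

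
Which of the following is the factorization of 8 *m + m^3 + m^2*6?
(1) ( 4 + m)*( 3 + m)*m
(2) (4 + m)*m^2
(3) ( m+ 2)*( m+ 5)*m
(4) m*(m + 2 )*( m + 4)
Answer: 4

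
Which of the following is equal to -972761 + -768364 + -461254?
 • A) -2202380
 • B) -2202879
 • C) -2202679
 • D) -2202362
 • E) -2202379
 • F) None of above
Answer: E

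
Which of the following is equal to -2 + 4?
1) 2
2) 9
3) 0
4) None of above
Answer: 1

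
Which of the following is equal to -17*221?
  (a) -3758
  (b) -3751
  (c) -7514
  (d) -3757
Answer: d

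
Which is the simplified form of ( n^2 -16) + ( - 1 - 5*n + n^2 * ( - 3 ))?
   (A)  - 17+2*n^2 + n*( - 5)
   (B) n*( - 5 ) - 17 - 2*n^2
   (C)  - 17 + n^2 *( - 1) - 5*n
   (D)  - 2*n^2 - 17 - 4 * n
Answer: B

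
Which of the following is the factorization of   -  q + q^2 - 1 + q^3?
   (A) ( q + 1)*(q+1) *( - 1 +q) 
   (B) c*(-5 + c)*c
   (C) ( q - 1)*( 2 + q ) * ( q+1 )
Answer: A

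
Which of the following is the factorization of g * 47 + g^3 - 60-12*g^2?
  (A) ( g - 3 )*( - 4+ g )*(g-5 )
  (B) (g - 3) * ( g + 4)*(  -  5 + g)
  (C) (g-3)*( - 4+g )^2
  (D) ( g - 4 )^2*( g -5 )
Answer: A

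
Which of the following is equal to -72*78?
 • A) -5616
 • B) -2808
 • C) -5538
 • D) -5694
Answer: A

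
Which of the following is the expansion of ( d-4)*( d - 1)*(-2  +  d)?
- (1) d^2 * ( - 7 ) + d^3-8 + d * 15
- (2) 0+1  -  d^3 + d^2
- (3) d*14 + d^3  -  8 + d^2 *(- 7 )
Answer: 3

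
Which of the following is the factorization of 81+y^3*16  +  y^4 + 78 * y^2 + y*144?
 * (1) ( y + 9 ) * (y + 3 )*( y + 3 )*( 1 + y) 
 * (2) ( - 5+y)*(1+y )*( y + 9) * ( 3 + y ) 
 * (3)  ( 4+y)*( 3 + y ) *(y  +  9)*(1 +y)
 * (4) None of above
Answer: 1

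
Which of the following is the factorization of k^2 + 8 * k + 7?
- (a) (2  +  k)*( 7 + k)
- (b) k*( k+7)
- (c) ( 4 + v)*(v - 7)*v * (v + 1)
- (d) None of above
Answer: d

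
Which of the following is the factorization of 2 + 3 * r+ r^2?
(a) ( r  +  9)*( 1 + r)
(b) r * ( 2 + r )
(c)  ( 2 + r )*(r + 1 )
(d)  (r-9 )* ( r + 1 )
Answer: c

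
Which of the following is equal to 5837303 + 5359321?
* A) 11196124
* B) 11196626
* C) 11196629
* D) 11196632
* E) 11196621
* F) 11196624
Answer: F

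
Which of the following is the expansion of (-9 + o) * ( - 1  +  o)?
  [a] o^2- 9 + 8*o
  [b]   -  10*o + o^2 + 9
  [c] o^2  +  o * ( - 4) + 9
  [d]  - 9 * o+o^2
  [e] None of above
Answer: b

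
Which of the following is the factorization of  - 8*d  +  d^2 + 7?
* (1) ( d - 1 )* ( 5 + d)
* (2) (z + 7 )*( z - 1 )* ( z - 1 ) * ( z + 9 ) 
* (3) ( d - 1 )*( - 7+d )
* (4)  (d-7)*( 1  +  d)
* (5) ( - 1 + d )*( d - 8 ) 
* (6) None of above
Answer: 3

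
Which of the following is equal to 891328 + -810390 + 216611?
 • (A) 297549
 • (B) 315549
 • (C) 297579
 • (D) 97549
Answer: A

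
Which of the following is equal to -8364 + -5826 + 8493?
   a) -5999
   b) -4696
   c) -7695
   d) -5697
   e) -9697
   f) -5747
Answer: d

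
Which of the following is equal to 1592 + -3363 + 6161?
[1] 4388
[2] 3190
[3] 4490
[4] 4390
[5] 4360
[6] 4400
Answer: 4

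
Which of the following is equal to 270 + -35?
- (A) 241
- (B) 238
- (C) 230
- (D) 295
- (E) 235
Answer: E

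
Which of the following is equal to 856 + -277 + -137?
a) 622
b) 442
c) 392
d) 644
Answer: b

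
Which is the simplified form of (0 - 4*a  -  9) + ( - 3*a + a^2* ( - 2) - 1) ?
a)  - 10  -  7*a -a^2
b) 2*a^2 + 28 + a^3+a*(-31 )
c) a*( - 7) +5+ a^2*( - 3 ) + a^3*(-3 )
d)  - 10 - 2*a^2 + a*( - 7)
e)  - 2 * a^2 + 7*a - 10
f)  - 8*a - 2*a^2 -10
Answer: d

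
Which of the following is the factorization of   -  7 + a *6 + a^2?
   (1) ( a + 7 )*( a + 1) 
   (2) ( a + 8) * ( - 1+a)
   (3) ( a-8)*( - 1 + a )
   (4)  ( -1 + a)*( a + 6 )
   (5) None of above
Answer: 5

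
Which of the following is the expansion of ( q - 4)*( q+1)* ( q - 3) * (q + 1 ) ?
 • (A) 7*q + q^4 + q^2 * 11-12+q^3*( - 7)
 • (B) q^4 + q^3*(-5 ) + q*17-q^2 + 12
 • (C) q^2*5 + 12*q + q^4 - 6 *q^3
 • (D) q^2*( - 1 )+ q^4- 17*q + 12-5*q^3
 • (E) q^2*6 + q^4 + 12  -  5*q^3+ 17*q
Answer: B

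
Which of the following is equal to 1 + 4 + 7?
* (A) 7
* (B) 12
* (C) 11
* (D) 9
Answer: B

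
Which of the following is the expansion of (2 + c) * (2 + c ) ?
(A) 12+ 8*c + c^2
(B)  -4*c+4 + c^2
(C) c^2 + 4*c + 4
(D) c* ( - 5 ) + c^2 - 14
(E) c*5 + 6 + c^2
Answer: C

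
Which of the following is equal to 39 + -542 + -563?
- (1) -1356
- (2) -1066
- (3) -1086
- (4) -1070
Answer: 2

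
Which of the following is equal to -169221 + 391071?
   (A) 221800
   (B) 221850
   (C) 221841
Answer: B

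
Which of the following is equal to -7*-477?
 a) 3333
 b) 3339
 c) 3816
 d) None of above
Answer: b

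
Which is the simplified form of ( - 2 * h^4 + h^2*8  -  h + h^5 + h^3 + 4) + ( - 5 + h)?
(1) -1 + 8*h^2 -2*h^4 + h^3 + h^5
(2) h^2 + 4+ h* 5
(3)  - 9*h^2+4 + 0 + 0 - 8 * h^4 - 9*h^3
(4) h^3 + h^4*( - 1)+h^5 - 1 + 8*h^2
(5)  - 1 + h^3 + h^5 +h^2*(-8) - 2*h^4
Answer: 1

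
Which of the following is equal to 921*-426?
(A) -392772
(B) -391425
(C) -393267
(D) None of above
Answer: D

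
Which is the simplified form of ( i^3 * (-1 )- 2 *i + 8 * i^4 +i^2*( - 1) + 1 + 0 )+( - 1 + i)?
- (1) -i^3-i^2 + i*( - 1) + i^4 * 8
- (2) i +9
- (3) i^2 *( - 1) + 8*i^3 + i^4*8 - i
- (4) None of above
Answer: 1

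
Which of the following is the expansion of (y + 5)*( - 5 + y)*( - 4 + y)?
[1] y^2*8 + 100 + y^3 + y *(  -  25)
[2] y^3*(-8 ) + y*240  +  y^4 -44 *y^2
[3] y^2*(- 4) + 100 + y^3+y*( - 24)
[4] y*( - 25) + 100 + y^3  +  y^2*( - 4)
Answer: 4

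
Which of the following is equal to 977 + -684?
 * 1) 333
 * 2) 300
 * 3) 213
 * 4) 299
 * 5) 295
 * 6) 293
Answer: 6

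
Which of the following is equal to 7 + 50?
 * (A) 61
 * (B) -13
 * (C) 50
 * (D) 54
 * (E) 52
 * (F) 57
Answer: F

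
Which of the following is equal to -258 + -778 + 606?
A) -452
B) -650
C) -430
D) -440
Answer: C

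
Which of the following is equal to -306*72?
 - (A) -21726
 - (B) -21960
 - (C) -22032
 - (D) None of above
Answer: C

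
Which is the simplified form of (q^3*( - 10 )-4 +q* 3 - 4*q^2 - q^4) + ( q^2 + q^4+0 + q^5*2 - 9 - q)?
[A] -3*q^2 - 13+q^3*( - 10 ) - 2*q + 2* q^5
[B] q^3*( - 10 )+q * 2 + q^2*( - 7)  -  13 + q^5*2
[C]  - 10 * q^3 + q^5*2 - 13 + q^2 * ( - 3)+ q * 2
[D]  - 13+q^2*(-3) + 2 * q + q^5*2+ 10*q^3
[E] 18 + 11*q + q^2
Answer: C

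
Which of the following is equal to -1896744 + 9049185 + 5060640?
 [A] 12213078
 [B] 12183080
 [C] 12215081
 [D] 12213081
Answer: D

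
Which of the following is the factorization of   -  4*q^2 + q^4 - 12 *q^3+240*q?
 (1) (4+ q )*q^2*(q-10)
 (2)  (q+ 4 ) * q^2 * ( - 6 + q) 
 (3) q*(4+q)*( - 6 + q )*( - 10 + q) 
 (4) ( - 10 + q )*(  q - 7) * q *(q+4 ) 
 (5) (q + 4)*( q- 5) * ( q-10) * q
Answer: 3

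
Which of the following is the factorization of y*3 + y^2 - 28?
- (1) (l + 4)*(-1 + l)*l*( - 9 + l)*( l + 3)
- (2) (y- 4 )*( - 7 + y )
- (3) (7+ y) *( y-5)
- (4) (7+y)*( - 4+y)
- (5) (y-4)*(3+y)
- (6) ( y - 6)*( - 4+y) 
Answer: 4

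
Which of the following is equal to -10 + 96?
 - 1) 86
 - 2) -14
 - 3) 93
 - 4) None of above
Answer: 1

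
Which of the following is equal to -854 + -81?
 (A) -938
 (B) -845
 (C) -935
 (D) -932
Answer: C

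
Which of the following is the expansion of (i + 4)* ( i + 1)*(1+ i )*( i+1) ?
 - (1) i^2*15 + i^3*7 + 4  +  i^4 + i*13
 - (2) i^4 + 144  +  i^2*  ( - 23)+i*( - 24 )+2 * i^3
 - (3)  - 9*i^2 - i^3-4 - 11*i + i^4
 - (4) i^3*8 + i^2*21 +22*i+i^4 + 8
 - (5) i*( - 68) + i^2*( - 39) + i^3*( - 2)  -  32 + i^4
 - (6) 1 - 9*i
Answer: 1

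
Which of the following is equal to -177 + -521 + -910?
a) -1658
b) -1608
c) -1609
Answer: b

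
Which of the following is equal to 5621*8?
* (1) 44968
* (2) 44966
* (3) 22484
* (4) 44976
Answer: 1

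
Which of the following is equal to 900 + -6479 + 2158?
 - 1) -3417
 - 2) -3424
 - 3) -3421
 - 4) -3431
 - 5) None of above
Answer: 3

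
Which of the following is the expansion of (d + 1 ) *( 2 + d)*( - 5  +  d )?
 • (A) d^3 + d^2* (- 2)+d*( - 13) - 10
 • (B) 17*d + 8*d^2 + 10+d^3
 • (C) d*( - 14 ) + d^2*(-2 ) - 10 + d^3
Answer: A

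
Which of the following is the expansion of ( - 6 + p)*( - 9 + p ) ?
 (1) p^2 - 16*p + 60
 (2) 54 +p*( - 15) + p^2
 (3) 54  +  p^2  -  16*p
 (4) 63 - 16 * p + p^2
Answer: 2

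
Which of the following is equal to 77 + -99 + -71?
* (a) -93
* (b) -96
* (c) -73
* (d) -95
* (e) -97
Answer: a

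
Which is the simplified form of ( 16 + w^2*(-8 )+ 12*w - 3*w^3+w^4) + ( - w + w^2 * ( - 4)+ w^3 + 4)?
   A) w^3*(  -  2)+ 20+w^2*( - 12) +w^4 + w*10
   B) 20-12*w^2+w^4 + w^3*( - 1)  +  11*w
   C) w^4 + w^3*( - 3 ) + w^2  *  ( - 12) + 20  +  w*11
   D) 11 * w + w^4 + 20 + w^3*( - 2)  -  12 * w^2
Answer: D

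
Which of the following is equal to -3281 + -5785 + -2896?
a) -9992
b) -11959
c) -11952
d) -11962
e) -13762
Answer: d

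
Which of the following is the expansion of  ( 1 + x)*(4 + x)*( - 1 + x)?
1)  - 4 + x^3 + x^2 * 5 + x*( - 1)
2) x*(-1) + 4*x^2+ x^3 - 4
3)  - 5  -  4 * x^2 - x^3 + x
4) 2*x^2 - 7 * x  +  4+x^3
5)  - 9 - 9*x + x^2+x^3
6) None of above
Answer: 2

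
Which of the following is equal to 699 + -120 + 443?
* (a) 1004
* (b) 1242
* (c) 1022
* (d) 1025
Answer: c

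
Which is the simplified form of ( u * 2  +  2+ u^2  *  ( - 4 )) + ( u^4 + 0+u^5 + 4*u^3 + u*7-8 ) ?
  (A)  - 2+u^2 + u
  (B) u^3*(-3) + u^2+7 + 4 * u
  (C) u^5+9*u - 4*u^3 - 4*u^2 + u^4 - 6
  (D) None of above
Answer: D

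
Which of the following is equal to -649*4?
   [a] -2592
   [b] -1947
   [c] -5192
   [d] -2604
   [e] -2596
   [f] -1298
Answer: e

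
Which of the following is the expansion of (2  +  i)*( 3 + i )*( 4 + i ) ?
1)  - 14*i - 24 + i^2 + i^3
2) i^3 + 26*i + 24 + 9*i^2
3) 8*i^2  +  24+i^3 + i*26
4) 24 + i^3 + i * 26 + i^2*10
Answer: 2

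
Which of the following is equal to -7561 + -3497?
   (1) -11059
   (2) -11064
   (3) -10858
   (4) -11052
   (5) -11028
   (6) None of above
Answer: 6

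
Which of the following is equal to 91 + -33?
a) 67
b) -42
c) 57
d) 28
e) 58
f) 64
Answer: e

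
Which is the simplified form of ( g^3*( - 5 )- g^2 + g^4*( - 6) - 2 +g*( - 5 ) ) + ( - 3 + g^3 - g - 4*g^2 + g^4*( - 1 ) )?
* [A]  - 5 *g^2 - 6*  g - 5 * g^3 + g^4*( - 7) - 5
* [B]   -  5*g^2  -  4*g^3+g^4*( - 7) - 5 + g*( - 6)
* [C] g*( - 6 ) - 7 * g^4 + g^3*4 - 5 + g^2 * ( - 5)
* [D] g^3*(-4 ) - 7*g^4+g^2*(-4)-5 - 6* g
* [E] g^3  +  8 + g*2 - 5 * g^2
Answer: B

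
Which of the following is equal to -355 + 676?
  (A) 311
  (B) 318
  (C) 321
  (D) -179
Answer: C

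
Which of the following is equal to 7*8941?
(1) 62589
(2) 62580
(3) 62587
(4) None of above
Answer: 3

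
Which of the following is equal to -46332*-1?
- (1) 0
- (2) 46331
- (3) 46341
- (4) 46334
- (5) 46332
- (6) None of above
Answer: 5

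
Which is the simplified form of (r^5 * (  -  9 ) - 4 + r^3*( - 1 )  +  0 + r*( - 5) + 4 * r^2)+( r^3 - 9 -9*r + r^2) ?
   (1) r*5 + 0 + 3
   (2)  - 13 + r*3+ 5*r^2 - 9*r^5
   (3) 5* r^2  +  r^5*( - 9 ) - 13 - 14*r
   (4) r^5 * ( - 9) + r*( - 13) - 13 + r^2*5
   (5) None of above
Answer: 3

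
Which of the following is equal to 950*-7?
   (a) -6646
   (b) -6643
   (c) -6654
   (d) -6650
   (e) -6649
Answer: d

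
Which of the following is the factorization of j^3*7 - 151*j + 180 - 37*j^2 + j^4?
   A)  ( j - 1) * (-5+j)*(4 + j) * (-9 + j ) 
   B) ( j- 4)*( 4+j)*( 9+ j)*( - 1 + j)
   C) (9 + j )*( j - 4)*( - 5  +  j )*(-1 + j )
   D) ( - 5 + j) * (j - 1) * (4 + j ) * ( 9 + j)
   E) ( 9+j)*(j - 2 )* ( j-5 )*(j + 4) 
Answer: D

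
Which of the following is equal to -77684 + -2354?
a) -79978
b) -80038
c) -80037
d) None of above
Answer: b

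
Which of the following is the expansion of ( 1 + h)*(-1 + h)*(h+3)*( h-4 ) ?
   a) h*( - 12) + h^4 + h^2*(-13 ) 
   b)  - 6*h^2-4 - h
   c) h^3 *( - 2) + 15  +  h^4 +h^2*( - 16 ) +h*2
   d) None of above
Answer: d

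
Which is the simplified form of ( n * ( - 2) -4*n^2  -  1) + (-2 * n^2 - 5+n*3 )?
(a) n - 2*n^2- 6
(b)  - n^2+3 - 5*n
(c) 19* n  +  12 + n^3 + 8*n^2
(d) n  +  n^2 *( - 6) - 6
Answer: d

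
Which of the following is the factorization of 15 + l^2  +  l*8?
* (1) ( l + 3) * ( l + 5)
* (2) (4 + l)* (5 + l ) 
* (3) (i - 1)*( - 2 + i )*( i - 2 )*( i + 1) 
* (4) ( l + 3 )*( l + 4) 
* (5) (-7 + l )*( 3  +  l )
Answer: 1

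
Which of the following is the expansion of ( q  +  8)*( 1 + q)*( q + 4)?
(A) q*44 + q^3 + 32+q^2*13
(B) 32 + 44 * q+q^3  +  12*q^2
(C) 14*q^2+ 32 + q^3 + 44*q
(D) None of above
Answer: A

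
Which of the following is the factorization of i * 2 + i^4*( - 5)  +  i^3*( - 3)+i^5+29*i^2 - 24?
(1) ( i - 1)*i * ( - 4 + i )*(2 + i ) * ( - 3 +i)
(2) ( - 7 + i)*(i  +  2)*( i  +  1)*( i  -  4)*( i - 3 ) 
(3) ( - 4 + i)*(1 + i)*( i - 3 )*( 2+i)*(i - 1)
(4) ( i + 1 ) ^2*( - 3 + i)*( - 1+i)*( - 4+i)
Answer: 3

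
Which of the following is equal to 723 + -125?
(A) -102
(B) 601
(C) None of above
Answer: C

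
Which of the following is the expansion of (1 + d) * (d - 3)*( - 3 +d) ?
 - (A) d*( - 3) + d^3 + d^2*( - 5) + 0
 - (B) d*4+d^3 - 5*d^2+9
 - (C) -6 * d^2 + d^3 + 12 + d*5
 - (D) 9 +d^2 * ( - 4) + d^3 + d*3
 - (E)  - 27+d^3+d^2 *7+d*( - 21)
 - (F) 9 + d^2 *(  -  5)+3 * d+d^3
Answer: F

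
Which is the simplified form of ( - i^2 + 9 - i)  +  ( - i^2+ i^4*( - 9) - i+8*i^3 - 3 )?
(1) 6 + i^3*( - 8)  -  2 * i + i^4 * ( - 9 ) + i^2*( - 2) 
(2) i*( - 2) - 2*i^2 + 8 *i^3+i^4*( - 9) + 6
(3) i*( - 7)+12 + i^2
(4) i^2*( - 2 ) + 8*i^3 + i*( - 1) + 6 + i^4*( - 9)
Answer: 2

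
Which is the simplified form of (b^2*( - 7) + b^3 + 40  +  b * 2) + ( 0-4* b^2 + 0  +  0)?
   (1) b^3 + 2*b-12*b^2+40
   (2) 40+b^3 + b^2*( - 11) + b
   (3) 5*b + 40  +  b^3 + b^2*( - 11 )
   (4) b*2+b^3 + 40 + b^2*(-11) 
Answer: 4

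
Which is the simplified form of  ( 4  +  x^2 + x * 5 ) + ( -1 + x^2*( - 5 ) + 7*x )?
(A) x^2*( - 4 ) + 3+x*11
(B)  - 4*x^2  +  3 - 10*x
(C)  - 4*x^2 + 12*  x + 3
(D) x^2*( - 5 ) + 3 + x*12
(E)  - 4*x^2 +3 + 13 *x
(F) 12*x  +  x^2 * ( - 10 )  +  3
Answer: C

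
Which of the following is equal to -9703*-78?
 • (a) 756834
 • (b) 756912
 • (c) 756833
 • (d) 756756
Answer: a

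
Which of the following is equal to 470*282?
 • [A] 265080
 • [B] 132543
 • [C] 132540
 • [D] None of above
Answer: C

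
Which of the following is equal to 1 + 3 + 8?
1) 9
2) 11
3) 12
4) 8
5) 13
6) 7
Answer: 3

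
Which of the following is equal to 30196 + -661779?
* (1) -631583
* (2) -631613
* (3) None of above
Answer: 1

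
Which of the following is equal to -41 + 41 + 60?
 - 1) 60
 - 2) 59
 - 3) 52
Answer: 1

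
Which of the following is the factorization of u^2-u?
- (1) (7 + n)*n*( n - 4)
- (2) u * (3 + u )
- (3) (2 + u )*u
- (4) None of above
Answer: 4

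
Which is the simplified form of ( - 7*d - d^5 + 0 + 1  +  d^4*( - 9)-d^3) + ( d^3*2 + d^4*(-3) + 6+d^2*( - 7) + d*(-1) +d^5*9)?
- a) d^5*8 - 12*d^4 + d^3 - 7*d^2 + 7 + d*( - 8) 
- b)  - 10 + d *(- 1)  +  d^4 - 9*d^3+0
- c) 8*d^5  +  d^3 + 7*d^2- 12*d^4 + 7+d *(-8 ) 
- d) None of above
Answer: a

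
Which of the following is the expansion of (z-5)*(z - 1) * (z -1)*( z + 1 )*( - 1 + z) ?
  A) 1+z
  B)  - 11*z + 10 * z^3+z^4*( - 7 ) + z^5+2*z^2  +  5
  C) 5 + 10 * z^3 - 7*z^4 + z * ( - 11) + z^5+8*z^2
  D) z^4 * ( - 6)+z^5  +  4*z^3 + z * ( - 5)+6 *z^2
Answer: B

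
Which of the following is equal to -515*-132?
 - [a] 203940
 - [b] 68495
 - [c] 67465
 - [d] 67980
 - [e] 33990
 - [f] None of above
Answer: d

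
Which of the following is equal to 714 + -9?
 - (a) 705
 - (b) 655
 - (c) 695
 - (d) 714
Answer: a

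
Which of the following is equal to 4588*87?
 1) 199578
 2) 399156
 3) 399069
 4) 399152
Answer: 2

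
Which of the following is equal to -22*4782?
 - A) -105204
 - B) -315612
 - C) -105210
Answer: A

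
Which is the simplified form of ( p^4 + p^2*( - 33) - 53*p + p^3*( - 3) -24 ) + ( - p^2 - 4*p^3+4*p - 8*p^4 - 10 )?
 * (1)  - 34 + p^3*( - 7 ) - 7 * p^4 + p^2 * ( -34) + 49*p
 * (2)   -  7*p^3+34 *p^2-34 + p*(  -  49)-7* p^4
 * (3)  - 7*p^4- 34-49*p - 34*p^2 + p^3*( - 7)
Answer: 3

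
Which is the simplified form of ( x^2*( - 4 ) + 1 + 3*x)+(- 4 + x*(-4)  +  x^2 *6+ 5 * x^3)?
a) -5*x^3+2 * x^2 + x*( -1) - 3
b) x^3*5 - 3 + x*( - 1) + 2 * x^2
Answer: b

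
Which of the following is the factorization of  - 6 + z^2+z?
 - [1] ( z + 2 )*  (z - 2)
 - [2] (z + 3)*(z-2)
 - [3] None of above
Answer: 2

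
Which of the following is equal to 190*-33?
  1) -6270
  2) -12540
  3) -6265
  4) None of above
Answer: 1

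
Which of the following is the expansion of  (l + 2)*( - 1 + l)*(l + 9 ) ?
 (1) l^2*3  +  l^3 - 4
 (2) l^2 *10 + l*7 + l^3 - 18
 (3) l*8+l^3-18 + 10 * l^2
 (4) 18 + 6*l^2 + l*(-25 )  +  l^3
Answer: 2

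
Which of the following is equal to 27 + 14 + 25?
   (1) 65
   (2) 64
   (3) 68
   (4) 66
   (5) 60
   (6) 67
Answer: 4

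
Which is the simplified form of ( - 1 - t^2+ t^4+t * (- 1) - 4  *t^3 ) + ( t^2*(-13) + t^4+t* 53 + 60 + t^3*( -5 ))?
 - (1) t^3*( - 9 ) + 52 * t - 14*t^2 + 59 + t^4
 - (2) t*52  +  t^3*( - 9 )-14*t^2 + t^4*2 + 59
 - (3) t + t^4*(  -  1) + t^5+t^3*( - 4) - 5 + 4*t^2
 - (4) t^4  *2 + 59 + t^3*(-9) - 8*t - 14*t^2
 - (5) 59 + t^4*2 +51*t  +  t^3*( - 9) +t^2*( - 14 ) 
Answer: 2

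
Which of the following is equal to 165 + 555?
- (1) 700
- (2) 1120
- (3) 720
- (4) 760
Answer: 3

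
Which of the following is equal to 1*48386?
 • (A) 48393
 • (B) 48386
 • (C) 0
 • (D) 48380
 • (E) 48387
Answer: B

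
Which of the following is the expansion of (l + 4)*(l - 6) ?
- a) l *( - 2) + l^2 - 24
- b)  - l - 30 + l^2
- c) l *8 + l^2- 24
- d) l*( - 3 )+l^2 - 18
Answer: a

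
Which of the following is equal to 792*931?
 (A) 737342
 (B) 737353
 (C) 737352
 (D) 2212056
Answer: C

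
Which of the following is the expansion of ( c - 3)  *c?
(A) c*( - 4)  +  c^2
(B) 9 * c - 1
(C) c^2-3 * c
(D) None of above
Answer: C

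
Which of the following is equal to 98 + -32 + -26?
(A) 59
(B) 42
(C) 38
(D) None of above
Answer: D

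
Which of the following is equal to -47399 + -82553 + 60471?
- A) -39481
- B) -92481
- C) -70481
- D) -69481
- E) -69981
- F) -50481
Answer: D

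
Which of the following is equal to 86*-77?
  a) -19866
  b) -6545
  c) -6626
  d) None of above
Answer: d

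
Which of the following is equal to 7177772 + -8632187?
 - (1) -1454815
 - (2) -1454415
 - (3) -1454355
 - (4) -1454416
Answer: 2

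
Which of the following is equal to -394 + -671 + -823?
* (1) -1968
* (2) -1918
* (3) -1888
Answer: 3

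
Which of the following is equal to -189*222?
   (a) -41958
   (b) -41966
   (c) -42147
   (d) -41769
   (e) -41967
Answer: a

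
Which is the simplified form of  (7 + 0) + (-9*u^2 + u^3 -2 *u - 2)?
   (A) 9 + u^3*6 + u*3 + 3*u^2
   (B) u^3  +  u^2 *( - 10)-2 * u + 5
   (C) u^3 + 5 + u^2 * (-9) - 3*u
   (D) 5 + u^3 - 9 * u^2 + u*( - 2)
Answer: D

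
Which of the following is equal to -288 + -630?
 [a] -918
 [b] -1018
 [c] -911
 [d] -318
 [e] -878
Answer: a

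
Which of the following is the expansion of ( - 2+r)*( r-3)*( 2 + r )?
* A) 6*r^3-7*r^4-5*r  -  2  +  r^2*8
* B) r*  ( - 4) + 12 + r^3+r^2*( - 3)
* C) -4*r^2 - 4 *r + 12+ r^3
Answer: B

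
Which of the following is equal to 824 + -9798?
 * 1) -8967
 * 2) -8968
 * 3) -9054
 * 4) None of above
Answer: 4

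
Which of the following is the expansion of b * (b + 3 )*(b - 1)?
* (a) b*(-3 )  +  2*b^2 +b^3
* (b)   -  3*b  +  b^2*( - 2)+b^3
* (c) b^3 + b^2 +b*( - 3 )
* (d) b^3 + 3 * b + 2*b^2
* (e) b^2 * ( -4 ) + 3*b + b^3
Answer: a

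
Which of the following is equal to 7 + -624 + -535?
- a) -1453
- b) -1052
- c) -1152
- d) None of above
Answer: c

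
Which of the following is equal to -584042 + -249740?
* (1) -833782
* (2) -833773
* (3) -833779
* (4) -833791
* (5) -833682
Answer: 1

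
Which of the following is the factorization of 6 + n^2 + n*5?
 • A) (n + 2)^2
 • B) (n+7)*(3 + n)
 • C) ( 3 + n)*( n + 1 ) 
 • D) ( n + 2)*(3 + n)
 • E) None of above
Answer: D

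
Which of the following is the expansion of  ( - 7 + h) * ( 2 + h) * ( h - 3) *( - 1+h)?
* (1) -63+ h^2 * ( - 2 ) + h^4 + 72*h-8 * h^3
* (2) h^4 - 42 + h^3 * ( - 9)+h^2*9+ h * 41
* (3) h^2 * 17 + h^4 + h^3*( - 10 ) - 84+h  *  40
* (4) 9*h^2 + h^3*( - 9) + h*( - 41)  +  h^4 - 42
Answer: 2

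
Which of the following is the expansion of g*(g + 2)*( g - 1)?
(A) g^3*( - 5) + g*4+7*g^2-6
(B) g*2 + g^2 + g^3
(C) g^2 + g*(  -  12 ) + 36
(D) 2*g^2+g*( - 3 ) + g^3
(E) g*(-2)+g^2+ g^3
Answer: E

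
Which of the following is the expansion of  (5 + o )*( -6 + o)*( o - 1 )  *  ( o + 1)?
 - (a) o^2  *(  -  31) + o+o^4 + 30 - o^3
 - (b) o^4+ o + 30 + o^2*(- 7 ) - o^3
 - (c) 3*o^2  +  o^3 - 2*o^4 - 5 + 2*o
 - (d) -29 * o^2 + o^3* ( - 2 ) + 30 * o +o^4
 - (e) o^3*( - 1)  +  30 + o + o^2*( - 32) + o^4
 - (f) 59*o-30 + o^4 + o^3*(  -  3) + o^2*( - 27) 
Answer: a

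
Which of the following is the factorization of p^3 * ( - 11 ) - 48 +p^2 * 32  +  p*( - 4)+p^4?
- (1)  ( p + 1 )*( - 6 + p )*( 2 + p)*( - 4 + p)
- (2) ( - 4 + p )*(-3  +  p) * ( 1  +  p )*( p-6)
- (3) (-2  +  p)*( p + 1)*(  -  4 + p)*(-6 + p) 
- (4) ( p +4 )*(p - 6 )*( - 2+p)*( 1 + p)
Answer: 3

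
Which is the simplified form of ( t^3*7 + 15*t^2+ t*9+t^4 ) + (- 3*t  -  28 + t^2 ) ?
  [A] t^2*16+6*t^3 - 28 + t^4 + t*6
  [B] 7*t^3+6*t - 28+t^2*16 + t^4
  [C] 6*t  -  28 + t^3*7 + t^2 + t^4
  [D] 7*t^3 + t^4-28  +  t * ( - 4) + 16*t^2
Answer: B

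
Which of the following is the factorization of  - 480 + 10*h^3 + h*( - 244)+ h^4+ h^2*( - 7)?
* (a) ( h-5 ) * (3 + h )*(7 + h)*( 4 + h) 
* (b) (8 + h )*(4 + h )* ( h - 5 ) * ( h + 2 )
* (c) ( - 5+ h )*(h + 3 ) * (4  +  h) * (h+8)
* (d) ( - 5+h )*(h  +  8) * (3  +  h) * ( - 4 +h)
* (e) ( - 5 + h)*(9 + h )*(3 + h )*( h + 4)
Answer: c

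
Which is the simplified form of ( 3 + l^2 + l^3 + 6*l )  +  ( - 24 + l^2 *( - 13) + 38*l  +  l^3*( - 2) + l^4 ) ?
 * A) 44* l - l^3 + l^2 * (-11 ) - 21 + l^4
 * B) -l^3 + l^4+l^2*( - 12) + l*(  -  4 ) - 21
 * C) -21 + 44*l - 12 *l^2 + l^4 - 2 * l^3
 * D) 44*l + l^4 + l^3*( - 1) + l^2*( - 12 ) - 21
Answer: D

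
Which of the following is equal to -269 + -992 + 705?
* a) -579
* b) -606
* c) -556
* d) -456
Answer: c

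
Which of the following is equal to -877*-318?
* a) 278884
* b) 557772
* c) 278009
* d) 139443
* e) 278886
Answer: e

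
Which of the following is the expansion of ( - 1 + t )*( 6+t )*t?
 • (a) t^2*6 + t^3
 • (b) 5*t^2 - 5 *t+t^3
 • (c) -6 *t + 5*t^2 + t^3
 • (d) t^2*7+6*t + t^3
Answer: c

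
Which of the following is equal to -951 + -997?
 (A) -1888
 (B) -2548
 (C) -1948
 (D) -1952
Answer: C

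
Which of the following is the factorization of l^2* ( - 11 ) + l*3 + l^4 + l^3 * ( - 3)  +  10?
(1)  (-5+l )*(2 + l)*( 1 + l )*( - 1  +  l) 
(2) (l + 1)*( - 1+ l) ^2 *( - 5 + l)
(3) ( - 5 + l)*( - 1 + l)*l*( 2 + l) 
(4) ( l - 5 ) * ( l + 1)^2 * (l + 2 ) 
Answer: 1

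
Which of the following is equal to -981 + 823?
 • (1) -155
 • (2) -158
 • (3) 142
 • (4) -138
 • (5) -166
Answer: 2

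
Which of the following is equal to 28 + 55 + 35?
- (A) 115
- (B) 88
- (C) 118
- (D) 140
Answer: C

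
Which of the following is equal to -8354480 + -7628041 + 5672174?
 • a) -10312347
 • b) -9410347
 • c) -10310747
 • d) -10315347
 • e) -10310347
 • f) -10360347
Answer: e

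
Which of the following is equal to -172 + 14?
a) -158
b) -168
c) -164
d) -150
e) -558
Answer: a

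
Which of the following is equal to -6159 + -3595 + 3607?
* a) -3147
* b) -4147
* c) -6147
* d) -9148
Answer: c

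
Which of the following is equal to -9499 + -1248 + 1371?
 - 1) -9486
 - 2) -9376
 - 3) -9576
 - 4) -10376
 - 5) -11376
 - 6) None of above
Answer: 2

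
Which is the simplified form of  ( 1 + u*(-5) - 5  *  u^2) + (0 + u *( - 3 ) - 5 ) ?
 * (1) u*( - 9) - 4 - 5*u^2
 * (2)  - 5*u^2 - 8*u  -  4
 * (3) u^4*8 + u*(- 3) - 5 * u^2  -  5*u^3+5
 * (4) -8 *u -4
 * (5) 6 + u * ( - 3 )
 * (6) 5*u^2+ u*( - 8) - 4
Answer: 2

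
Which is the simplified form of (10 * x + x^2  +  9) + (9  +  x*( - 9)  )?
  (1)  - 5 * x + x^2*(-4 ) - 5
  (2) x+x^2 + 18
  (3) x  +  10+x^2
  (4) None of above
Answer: 2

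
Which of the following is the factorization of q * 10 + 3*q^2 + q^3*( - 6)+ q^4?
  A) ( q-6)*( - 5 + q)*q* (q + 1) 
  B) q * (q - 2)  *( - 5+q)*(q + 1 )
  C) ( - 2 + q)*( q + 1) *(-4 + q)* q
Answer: B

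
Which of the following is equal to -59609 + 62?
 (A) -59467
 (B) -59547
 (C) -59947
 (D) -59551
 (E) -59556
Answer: B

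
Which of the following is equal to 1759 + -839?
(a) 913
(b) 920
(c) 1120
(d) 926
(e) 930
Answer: b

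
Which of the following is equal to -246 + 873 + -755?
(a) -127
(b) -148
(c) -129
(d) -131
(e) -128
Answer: e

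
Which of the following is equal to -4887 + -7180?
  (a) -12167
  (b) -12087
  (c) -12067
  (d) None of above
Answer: c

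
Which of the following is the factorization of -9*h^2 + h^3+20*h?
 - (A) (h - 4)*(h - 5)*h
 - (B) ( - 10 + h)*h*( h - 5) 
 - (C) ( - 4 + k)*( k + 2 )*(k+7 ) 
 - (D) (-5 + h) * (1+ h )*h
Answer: A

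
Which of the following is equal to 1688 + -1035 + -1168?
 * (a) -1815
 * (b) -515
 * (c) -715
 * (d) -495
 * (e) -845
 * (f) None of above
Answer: b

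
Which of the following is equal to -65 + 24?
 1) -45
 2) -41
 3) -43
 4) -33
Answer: 2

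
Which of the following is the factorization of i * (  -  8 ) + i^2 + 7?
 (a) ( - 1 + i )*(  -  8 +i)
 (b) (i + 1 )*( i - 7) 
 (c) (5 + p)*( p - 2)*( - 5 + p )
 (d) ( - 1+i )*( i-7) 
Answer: d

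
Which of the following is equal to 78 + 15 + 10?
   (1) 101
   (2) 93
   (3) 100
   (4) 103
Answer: 4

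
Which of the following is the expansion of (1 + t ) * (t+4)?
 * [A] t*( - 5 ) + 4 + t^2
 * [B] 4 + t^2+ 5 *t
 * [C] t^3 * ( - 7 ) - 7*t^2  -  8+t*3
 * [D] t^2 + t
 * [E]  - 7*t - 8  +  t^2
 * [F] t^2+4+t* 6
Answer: B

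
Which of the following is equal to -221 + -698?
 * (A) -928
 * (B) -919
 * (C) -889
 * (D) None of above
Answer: B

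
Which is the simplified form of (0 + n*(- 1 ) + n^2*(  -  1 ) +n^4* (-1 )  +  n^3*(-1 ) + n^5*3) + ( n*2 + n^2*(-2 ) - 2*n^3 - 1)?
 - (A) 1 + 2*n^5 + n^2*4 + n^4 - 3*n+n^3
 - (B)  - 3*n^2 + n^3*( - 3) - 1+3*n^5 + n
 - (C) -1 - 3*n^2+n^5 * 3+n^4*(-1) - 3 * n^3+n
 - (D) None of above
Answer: C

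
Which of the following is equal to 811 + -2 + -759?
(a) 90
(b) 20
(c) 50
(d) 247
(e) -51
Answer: c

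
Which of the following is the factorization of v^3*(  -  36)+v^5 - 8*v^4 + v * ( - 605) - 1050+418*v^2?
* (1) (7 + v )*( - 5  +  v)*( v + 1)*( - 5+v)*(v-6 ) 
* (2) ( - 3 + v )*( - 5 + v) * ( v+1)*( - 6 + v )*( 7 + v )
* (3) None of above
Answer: 1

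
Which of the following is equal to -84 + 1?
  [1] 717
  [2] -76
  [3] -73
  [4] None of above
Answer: 4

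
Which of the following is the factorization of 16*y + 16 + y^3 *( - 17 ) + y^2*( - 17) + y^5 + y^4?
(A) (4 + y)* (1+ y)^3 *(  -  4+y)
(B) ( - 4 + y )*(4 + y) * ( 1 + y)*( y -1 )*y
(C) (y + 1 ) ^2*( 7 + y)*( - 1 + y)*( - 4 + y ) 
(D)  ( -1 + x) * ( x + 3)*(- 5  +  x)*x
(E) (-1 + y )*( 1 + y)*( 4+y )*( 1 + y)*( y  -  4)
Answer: E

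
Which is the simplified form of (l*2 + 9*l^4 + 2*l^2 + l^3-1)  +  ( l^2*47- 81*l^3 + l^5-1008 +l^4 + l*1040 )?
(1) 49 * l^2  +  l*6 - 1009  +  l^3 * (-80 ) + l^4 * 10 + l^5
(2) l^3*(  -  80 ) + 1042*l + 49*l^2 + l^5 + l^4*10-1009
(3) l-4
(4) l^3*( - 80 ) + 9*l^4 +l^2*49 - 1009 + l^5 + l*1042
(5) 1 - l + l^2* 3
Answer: 2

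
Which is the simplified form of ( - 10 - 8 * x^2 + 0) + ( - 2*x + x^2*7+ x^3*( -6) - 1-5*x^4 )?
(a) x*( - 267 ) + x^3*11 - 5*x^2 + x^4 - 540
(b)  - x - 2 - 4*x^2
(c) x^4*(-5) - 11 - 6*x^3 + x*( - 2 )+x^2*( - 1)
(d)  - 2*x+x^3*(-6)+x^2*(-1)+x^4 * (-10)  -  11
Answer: c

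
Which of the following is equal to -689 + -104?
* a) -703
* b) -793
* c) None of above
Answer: b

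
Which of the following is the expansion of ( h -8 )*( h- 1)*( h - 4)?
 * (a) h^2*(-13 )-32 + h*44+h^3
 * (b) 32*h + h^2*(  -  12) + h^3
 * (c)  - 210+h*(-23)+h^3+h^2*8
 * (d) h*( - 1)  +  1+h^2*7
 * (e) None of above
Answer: a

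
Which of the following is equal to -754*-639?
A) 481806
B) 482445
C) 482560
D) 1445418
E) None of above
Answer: A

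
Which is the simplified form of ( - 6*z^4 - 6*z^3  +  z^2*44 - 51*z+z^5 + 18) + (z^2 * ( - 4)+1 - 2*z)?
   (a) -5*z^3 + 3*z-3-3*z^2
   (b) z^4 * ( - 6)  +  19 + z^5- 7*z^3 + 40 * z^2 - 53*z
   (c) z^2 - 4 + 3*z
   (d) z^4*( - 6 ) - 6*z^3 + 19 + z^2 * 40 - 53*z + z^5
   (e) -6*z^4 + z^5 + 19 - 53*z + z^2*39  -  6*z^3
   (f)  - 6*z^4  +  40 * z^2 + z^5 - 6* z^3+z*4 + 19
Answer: d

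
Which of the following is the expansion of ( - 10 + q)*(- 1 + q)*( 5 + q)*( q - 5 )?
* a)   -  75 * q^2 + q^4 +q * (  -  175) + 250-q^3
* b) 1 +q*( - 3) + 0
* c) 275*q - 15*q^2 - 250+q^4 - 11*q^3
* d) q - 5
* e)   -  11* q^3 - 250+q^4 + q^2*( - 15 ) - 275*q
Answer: c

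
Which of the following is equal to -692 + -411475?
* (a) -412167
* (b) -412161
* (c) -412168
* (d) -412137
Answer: a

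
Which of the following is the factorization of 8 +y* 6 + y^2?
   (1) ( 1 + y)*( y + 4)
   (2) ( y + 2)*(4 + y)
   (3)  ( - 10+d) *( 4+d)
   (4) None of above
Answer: 2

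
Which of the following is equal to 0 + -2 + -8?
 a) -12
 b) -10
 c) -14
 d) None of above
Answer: b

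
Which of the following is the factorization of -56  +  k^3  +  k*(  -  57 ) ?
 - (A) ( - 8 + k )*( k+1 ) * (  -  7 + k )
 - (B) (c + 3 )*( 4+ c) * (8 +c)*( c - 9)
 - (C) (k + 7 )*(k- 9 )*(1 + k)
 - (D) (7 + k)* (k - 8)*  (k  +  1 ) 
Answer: D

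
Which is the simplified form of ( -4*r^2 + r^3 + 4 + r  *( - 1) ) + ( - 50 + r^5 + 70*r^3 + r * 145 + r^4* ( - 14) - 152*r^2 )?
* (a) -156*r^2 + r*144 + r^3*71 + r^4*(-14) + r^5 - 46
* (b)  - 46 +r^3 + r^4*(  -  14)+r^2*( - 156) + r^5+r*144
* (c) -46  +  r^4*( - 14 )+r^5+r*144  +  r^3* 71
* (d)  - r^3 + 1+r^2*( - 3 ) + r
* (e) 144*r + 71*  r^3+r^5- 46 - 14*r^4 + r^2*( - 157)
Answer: a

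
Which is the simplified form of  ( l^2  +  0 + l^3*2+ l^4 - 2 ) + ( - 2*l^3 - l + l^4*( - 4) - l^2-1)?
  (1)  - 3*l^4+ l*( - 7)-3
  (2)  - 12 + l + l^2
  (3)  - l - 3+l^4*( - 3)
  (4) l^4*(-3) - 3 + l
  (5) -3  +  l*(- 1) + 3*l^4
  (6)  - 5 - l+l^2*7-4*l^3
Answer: 3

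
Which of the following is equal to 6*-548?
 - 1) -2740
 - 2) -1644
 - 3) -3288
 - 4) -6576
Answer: 3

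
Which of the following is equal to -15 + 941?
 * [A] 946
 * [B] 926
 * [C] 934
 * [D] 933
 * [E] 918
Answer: B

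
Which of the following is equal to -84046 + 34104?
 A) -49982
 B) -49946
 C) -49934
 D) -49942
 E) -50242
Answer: D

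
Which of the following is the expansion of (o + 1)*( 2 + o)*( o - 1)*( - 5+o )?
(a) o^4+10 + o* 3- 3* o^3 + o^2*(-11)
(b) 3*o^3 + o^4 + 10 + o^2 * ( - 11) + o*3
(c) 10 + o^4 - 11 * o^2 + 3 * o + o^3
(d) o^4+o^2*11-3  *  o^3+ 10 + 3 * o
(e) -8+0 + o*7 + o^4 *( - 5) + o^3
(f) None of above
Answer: a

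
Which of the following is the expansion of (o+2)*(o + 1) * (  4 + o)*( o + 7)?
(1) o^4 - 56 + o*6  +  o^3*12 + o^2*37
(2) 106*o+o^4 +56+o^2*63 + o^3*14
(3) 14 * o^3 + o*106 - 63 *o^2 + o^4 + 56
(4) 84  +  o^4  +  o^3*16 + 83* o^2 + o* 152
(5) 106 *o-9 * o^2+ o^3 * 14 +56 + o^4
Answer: 2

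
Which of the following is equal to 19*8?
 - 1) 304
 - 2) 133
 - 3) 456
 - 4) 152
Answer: 4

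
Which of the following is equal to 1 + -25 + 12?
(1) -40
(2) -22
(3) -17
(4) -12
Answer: 4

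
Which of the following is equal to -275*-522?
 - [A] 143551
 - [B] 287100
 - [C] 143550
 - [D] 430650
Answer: C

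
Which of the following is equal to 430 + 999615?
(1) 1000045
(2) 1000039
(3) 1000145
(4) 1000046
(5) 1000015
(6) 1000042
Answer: 1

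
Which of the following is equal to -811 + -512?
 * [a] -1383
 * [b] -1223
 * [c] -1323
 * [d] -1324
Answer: c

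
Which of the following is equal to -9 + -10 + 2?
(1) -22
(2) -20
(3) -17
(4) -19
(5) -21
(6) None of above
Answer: 3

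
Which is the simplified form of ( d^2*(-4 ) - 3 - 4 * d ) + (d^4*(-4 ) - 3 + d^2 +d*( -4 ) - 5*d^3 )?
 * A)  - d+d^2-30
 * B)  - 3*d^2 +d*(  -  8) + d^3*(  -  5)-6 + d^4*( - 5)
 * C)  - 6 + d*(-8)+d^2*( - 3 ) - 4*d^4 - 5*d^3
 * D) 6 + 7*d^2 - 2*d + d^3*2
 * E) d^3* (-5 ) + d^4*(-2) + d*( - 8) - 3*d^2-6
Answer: C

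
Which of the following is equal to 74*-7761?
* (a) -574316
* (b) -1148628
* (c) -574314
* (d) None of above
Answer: c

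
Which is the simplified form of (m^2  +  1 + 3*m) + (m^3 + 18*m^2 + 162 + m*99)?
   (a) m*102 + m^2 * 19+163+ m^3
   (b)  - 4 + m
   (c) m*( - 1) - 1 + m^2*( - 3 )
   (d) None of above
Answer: a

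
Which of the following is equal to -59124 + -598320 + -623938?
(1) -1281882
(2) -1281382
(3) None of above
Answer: 2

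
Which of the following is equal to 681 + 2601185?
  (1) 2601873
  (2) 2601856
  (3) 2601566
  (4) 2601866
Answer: 4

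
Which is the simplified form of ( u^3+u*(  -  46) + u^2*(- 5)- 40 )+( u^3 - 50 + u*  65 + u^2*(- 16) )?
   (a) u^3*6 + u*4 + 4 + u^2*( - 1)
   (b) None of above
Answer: b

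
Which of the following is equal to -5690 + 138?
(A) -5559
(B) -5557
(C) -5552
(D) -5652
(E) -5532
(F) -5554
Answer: C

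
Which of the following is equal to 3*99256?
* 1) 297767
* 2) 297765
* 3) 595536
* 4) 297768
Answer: 4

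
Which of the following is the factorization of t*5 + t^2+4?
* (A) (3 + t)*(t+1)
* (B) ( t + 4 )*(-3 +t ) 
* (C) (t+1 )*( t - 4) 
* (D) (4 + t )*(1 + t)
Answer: D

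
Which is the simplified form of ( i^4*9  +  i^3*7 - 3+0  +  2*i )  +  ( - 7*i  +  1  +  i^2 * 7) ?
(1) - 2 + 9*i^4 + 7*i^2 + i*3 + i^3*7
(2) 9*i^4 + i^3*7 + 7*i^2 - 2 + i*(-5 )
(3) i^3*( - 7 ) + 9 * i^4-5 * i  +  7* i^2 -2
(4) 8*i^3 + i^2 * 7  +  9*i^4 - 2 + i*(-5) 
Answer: 2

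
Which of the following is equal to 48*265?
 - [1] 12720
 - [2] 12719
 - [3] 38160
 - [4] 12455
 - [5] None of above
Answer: 1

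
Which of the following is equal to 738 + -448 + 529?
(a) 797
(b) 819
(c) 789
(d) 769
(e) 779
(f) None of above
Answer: b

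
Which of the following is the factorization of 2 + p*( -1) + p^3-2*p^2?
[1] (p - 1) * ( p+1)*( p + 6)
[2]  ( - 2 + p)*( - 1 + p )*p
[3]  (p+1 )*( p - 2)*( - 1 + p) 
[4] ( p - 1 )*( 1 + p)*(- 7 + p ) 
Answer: 3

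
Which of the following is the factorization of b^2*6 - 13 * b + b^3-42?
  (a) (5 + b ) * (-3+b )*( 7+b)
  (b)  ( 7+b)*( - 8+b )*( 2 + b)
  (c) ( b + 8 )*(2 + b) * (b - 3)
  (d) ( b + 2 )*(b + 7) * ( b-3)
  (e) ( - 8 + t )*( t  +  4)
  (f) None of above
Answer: d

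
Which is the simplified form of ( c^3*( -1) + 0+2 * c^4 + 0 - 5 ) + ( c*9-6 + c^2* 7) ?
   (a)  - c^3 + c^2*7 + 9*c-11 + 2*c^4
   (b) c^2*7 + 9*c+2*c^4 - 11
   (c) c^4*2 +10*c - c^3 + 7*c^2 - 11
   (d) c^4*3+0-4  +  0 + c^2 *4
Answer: a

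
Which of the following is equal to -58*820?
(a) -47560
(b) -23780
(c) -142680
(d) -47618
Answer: a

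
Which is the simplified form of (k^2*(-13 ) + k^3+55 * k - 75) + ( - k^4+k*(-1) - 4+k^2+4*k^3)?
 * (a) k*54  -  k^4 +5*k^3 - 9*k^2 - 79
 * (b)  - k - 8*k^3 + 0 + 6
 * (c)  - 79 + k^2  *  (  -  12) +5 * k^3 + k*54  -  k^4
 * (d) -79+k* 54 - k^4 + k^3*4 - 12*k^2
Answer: c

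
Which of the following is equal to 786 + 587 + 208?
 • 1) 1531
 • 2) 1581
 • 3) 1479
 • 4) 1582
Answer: 2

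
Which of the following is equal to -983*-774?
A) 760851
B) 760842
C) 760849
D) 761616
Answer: B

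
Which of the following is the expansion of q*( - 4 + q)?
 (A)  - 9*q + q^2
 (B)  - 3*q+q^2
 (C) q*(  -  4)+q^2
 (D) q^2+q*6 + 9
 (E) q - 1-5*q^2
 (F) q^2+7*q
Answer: C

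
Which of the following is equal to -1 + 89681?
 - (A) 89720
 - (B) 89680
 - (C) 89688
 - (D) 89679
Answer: B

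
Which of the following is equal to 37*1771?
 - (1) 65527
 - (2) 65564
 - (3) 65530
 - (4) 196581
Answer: 1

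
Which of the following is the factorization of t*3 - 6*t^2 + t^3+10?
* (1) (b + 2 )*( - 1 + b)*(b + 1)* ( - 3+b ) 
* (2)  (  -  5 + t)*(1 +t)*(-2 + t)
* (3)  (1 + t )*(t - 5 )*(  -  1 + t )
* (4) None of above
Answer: 2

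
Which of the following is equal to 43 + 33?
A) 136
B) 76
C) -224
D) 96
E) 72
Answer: B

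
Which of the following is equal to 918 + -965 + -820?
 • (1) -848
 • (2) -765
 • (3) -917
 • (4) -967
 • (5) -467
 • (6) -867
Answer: 6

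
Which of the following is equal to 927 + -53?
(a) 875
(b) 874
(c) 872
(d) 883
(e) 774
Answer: b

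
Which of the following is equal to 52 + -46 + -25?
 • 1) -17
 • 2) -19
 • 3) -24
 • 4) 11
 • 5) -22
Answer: 2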